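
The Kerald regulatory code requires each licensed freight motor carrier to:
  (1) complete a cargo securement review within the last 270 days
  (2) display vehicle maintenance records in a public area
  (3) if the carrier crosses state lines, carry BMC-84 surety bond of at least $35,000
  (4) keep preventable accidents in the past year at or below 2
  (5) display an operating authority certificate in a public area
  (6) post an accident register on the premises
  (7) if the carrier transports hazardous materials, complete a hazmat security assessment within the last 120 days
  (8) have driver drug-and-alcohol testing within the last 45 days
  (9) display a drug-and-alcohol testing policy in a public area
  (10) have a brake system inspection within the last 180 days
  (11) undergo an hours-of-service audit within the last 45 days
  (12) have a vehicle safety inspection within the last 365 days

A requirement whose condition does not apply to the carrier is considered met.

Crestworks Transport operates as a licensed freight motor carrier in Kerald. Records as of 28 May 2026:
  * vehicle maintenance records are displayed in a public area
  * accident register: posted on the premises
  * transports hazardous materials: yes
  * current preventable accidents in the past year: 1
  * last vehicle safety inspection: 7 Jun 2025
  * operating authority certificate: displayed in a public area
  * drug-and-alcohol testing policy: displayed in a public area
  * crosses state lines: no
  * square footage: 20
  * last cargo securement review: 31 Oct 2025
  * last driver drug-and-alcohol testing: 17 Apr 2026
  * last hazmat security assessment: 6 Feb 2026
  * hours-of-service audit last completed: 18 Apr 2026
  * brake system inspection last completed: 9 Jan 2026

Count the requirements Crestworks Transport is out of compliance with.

0

1. cargo securement review 209 days ago vs limit 270 → met
2. vehicle maintenance records present → met
3. condition 'crosses state lines' does not hold → requirement n/a → met
4. preventable accidents in the past year 1 ≤ 2 → met
5. operating authority certificate present → met
6. accident register present → met
7. condition 'transports hazardous materials' holds; hazmat security assessment 111 days ago vs limit 120 → met
8. driver drug-and-alcohol testing 41 days ago vs limit 45 → met
9. drug-and-alcohol testing policy present → met
10. brake system inspection 139 days ago vs limit 180 → met
11. hours-of-service audit 40 days ago vs limit 45 → met
12. vehicle safety inspection 355 days ago vs limit 365 → met
Not met: 0 of 12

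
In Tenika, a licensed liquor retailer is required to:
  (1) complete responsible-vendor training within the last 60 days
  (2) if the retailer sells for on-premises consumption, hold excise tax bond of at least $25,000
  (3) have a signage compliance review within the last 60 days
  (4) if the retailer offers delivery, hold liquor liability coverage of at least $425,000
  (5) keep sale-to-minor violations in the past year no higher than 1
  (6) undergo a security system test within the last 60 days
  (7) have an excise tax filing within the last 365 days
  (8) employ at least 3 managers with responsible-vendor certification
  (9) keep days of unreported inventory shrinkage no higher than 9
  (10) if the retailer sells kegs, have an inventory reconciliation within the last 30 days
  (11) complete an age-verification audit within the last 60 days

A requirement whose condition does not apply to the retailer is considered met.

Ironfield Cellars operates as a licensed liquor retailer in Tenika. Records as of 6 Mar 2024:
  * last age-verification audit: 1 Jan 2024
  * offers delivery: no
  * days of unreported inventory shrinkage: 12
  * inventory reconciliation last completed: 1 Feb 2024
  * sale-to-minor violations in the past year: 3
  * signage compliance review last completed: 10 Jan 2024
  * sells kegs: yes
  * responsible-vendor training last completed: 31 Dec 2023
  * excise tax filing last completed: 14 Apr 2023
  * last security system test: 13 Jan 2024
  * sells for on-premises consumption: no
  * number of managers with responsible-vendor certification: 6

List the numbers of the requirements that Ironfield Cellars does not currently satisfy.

1. responsible-vendor training 66 days ago vs limit 60 → not met
2. condition 'sells for on-premises consumption' does not hold → requirement n/a → met
3. signage compliance review 56 days ago vs limit 60 → met
4. condition 'offers delivery' does not hold → requirement n/a → met
5. sale-to-minor violations in the past year 3 > 1 → not met
6. security system test 53 days ago vs limit 60 → met
7. excise tax filing 327 days ago vs limit 365 → met
8. managers with responsible-vendor certification 6 ≥ 3 → met
9. days of unreported inventory shrinkage 12 > 9 → not met
10. condition 'sells kegs' holds; inventory reconciliation 34 days ago vs limit 30 → not met
11. age-verification audit 65 days ago vs limit 60 → not met
Not met: 1, 5, 9, 10, 11

1, 5, 9, 10, 11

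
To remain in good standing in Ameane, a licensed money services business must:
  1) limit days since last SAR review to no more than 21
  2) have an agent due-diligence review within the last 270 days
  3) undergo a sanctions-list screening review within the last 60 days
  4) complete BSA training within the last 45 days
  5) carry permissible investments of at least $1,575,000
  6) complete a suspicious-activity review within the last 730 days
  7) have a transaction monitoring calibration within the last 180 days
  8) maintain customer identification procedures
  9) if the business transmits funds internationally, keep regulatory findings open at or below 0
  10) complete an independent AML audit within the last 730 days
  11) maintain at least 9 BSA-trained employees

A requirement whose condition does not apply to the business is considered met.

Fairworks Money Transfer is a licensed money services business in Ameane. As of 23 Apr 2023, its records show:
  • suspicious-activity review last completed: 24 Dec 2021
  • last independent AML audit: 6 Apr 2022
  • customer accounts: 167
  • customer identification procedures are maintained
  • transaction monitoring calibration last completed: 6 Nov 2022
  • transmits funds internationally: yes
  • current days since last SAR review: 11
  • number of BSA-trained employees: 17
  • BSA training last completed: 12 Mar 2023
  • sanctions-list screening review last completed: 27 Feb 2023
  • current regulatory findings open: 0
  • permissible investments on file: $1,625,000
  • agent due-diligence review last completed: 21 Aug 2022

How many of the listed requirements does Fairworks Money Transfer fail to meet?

0

1. days since last SAR review 11 ≤ 21 → met
2. agent due-diligence review 245 days ago vs limit 270 → met
3. sanctions-list screening review 55 days ago vs limit 60 → met
4. BSA training 42 days ago vs limit 45 → met
5. permissible investments $1,625,000 ≥ $1,575,000 → met
6. suspicious-activity review 485 days ago vs limit 730 → met
7. transaction monitoring calibration 168 days ago vs limit 180 → met
8. customer identification procedures present → met
9. condition 'transmits funds internationally' holds; regulatory findings open 0 ≤ 0 → met
10. independent AML audit 382 days ago vs limit 730 → met
11. BSA-trained employees 17 ≥ 9 → met
Not met: 0 of 11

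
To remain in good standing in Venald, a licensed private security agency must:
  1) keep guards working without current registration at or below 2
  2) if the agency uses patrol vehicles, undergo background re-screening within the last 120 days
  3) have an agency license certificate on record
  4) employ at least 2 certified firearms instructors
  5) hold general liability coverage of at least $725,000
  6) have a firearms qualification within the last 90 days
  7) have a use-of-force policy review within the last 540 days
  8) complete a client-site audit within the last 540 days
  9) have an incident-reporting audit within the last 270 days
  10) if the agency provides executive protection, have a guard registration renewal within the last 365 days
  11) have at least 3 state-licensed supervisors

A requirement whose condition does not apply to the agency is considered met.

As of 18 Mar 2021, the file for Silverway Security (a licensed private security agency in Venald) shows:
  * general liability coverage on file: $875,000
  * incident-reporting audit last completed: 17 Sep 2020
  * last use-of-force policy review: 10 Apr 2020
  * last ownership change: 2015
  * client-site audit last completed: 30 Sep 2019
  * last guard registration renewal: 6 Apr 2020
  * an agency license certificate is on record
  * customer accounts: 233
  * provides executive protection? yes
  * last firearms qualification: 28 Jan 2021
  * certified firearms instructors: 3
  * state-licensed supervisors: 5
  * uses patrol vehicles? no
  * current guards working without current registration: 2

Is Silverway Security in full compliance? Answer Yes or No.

Yes

1. guards working without current registration 2 ≤ 2 → met
2. condition 'uses patrol vehicles' does not hold → requirement n/a → met
3. agency license certificate present → met
4. certified firearms instructors 3 ≥ 2 → met
5. general liability coverage $875,000 ≥ $725,000 → met
6. firearms qualification 49 days ago vs limit 90 → met
7. use-of-force policy review 342 days ago vs limit 540 → met
8. client-site audit 535 days ago vs limit 540 → met
9. incident-reporting audit 182 days ago vs limit 270 → met
10. condition 'provides executive protection' holds; guard registration renewal 346 days ago vs limit 365 → met
11. state-licensed supervisors 5 ≥ 3 → met
All met.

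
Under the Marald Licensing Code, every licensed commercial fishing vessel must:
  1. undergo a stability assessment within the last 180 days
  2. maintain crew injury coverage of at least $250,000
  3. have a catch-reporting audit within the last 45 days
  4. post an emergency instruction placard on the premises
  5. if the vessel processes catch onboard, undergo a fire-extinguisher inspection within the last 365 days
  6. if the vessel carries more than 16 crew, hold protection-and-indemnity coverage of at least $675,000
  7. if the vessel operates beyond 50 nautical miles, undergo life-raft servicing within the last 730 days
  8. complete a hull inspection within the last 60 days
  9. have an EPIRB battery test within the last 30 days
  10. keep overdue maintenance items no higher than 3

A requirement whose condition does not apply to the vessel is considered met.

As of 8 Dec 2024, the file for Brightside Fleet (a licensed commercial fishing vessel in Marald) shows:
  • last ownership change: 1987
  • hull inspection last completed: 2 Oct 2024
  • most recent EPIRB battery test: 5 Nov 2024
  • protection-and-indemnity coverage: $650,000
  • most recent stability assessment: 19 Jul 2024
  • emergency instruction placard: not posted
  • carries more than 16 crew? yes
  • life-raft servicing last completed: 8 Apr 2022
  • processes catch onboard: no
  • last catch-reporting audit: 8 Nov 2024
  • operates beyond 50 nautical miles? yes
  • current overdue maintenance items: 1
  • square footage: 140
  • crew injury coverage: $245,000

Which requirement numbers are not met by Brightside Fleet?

1. stability assessment 142 days ago vs limit 180 → met
2. crew injury coverage $245,000 < $250,000 → not met
3. catch-reporting audit 30 days ago vs limit 45 → met
4. emergency instruction placard absent → not met
5. condition 'processes catch onboard' does not hold → requirement n/a → met
6. condition 'carries more than 16 crew' holds; protection-and-indemnity coverage $650,000 < $675,000 → not met
7. condition 'operates beyond 50 nautical miles' holds; life-raft servicing 975 days ago vs limit 730 → not met
8. hull inspection 67 days ago vs limit 60 → not met
9. EPIRB battery test 33 days ago vs limit 30 → not met
10. overdue maintenance items 1 ≤ 3 → met
Not met: 2, 4, 6, 7, 8, 9

2, 4, 6, 7, 8, 9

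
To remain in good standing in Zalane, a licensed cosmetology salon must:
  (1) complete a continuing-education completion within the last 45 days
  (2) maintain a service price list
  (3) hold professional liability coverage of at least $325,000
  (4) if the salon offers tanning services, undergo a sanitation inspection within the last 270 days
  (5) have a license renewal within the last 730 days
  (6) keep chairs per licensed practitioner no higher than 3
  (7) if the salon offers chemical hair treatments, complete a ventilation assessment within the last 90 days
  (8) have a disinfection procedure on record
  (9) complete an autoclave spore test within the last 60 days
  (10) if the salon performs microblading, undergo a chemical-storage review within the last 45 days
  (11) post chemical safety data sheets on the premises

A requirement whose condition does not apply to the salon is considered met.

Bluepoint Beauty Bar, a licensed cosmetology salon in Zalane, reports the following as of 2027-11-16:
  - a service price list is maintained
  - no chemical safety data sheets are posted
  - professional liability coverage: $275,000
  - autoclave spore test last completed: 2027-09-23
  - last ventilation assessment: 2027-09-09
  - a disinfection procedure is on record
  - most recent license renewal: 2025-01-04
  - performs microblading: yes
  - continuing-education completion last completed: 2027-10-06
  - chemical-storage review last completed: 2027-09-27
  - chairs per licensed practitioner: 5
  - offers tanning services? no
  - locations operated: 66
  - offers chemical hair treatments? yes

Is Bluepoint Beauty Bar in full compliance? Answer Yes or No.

1. continuing-education completion 41 days ago vs limit 45 → met
2. service price list present → met
3. professional liability coverage $275,000 < $325,000 → not met
4. condition 'offers tanning services' does not hold → requirement n/a → met
5. license renewal 1046 days ago vs limit 730 → not met
6. chairs per licensed practitioner 5 > 3 → not met
7. condition 'offers chemical hair treatments' holds; ventilation assessment 68 days ago vs limit 90 → met
8. disinfection procedure present → met
9. autoclave spore test 54 days ago vs limit 60 → met
10. condition 'performs microblading' holds; chemical-storage review 50 days ago vs limit 45 → not met
11. chemical safety data sheets absent → not met
Not met: 3, 5, 6, 10, 11

No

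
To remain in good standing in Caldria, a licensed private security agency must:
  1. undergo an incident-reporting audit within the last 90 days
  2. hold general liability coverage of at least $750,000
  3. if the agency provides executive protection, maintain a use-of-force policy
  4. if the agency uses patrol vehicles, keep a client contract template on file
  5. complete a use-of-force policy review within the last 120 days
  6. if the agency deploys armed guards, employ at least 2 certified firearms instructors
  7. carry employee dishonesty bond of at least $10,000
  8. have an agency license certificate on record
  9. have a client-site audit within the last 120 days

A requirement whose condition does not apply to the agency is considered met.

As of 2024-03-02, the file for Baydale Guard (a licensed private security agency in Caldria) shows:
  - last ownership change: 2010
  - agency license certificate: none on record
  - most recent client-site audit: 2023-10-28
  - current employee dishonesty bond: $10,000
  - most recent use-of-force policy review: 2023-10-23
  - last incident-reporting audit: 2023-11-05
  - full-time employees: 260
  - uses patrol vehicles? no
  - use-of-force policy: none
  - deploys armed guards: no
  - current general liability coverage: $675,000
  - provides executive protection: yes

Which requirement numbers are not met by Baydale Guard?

1. incident-reporting audit 118 days ago vs limit 90 → not met
2. general liability coverage $675,000 < $750,000 → not met
3. condition 'provides executive protection' holds; use-of-force policy absent → not met
4. condition 'uses patrol vehicles' does not hold → requirement n/a → met
5. use-of-force policy review 131 days ago vs limit 120 → not met
6. condition 'deploys armed guards' does not hold → requirement n/a → met
7. employee dishonesty bond $10,000 ≥ $10,000 → met
8. agency license certificate absent → not met
9. client-site audit 126 days ago vs limit 120 → not met
Not met: 1, 2, 3, 5, 8, 9

1, 2, 3, 5, 8, 9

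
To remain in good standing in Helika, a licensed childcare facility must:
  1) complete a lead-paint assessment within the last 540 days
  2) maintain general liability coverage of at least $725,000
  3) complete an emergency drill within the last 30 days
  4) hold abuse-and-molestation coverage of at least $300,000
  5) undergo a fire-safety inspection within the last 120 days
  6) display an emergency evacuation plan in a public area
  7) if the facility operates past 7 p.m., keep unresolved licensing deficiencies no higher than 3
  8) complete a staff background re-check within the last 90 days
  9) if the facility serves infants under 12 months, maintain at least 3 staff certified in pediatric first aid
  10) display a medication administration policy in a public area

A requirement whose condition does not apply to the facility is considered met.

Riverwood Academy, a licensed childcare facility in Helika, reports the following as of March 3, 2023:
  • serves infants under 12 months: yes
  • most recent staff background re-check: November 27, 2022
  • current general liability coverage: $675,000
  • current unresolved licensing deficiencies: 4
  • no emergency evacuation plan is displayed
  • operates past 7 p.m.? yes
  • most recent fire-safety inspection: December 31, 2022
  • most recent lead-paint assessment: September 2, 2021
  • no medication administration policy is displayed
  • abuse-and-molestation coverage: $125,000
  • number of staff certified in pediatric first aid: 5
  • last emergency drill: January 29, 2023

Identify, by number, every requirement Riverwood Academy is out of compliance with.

1, 2, 3, 4, 6, 7, 8, 10

1. lead-paint assessment 547 days ago vs limit 540 → not met
2. general liability coverage $675,000 < $725,000 → not met
3. emergency drill 33 days ago vs limit 30 → not met
4. abuse-and-molestation coverage $125,000 < $300,000 → not met
5. fire-safety inspection 62 days ago vs limit 120 → met
6. emergency evacuation plan absent → not met
7. condition 'operates past 7 p.m.' holds; unresolved licensing deficiencies 4 > 3 → not met
8. staff background re-check 96 days ago vs limit 90 → not met
9. condition 'serves infants under 12 months' holds; staff certified in pediatric first aid 5 ≥ 3 → met
10. medication administration policy absent → not met
Not met: 1, 2, 3, 4, 6, 7, 8, 10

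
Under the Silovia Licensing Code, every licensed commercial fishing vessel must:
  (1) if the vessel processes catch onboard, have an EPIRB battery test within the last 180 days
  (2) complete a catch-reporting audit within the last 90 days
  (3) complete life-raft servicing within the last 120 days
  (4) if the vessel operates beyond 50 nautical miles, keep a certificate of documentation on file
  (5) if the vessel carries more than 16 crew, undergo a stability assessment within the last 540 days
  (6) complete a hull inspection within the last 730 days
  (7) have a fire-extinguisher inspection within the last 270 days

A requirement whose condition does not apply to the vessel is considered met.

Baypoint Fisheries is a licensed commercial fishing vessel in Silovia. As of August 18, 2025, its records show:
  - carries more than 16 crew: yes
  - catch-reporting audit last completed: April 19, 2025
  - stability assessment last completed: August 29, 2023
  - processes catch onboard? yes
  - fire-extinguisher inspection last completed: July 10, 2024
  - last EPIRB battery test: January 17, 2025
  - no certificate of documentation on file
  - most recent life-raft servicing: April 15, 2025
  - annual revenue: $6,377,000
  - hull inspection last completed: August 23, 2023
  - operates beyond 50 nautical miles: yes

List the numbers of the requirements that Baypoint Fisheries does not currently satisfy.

1, 2, 3, 4, 5, 7

1. condition 'processes catch onboard' holds; EPIRB battery test 213 days ago vs limit 180 → not met
2. catch-reporting audit 121 days ago vs limit 90 → not met
3. life-raft servicing 125 days ago vs limit 120 → not met
4. condition 'operates beyond 50 nautical miles' holds; certificate of documentation absent → not met
5. condition 'carries more than 16 crew' holds; stability assessment 720 days ago vs limit 540 → not met
6. hull inspection 726 days ago vs limit 730 → met
7. fire-extinguisher inspection 404 days ago vs limit 270 → not met
Not met: 1, 2, 3, 4, 5, 7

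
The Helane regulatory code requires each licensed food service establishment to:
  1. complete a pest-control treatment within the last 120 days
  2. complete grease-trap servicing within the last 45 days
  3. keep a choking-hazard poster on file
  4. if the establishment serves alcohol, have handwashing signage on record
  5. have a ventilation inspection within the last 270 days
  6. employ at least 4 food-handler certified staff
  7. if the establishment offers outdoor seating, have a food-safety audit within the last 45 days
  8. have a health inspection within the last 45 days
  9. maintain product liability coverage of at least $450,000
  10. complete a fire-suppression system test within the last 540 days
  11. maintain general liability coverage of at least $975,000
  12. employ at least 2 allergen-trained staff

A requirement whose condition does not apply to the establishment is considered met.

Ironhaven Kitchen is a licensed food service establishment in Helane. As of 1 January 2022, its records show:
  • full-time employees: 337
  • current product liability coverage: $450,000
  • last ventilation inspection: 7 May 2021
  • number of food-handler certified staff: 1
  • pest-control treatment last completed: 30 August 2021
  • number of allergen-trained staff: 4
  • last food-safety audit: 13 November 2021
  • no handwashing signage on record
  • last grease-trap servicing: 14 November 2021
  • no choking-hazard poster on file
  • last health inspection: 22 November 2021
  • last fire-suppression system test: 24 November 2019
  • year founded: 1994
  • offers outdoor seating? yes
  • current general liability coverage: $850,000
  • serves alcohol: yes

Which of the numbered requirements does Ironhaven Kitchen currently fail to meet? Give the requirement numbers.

1. pest-control treatment 124 days ago vs limit 120 → not met
2. grease-trap servicing 48 days ago vs limit 45 → not met
3. choking-hazard poster absent → not met
4. condition 'serves alcohol' holds; handwashing signage absent → not met
5. ventilation inspection 239 days ago vs limit 270 → met
6. food-handler certified staff 1 < 4 → not met
7. condition 'offers outdoor seating' holds; food-safety audit 49 days ago vs limit 45 → not met
8. health inspection 40 days ago vs limit 45 → met
9. product liability coverage $450,000 ≥ $450,000 → met
10. fire-suppression system test 769 days ago vs limit 540 → not met
11. general liability coverage $850,000 < $975,000 → not met
12. allergen-trained staff 4 ≥ 2 → met
Not met: 1, 2, 3, 4, 6, 7, 10, 11

1, 2, 3, 4, 6, 7, 10, 11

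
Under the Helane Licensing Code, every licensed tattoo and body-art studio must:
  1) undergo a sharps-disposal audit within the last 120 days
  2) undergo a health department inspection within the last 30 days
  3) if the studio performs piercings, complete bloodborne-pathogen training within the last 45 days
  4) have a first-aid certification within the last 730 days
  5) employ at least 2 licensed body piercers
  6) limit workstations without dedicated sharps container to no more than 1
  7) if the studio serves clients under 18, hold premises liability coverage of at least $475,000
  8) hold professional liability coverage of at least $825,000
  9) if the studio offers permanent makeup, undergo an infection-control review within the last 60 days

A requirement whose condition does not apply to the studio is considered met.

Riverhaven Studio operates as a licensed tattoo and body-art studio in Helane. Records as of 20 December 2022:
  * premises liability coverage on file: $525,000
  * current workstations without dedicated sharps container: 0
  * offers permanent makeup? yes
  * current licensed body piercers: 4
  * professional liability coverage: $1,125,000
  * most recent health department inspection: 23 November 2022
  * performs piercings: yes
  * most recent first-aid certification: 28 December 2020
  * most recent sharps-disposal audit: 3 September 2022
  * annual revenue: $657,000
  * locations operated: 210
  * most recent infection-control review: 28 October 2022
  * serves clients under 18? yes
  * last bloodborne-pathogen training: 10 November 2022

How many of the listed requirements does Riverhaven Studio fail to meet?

0

1. sharps-disposal audit 108 days ago vs limit 120 → met
2. health department inspection 27 days ago vs limit 30 → met
3. condition 'performs piercings' holds; bloodborne-pathogen training 40 days ago vs limit 45 → met
4. first-aid certification 722 days ago vs limit 730 → met
5. licensed body piercers 4 ≥ 2 → met
6. workstations without dedicated sharps container 0 ≤ 1 → met
7. condition 'serves clients under 18' holds; premises liability coverage $525,000 ≥ $475,000 → met
8. professional liability coverage $1,125,000 ≥ $825,000 → met
9. condition 'offers permanent makeup' holds; infection-control review 53 days ago vs limit 60 → met
Not met: 0 of 9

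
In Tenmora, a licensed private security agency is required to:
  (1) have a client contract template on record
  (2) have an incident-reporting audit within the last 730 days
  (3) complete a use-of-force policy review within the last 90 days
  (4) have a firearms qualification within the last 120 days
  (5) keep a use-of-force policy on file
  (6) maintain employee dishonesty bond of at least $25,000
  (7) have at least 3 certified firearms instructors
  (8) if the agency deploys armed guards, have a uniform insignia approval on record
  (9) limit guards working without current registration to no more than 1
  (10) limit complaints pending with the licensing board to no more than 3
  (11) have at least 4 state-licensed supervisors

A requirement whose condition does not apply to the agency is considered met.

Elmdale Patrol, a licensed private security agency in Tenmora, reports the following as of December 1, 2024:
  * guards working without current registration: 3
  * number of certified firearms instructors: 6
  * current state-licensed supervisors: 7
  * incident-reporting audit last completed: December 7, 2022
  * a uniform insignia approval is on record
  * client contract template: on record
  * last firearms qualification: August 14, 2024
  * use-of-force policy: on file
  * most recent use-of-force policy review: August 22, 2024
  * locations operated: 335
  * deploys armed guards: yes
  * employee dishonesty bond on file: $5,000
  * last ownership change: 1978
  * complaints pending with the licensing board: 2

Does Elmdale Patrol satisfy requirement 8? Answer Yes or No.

Yes

8. condition 'deploys armed guards' holds; uniform insignia approval present → met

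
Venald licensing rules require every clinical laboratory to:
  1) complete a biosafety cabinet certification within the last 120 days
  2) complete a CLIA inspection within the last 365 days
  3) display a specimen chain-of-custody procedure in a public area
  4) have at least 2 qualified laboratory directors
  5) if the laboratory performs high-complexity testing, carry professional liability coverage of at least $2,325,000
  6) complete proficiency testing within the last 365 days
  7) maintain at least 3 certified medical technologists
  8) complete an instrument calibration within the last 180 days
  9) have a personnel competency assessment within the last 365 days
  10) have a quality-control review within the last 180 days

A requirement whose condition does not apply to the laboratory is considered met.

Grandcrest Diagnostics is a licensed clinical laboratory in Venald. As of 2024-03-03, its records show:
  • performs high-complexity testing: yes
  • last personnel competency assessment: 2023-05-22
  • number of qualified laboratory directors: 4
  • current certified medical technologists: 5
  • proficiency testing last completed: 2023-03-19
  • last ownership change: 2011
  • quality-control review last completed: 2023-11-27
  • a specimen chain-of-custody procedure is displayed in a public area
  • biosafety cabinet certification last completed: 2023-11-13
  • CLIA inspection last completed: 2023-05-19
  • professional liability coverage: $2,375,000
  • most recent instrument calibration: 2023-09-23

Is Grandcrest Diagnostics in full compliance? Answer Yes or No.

1. biosafety cabinet certification 111 days ago vs limit 120 → met
2. CLIA inspection 289 days ago vs limit 365 → met
3. specimen chain-of-custody procedure present → met
4. qualified laboratory directors 4 ≥ 2 → met
5. condition 'performs high-complexity testing' holds; professional liability coverage $2,375,000 ≥ $2,325,000 → met
6. proficiency testing 350 days ago vs limit 365 → met
7. certified medical technologists 5 ≥ 3 → met
8. instrument calibration 162 days ago vs limit 180 → met
9. personnel competency assessment 286 days ago vs limit 365 → met
10. quality-control review 97 days ago vs limit 180 → met
All met.

Yes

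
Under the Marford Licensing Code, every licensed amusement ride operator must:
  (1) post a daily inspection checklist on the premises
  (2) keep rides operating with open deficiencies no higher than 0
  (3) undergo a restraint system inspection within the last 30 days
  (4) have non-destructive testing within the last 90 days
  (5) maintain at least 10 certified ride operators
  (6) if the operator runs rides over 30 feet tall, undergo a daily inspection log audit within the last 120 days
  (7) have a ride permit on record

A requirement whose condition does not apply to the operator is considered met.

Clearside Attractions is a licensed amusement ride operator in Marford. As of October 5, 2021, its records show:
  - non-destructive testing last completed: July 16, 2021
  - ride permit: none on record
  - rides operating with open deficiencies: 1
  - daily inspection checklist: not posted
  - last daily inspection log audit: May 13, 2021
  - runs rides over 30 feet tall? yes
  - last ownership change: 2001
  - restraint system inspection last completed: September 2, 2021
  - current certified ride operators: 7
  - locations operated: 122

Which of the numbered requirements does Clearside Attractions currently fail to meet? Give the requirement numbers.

1, 2, 3, 5, 6, 7

1. daily inspection checklist absent → not met
2. rides operating with open deficiencies 1 > 0 → not met
3. restraint system inspection 33 days ago vs limit 30 → not met
4. non-destructive testing 81 days ago vs limit 90 → met
5. certified ride operators 7 < 10 → not met
6. condition 'runs rides over 30 feet tall' holds; daily inspection log audit 145 days ago vs limit 120 → not met
7. ride permit absent → not met
Not met: 1, 2, 3, 5, 6, 7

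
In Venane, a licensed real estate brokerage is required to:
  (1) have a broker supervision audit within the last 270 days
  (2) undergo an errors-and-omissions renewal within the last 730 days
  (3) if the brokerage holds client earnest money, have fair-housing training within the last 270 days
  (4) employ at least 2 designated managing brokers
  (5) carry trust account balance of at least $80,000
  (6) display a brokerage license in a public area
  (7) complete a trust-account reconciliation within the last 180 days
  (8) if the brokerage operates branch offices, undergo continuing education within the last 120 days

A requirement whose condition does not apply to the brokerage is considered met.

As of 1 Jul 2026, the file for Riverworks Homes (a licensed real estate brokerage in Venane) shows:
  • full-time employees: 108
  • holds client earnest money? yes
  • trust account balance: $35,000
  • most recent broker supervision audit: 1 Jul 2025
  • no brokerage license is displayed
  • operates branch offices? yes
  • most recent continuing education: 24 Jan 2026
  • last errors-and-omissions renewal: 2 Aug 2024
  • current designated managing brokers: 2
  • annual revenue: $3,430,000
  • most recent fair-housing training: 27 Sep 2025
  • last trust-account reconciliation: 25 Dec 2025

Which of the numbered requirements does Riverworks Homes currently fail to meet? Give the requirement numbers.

1, 3, 5, 6, 7, 8

1. broker supervision audit 365 days ago vs limit 270 → not met
2. errors-and-omissions renewal 698 days ago vs limit 730 → met
3. condition 'holds client earnest money' holds; fair-housing training 277 days ago vs limit 270 → not met
4. designated managing brokers 2 ≥ 2 → met
5. trust account balance $35,000 < $80,000 → not met
6. brokerage license absent → not met
7. trust-account reconciliation 188 days ago vs limit 180 → not met
8. condition 'operates branch offices' holds; continuing education 158 days ago vs limit 120 → not met
Not met: 1, 3, 5, 6, 7, 8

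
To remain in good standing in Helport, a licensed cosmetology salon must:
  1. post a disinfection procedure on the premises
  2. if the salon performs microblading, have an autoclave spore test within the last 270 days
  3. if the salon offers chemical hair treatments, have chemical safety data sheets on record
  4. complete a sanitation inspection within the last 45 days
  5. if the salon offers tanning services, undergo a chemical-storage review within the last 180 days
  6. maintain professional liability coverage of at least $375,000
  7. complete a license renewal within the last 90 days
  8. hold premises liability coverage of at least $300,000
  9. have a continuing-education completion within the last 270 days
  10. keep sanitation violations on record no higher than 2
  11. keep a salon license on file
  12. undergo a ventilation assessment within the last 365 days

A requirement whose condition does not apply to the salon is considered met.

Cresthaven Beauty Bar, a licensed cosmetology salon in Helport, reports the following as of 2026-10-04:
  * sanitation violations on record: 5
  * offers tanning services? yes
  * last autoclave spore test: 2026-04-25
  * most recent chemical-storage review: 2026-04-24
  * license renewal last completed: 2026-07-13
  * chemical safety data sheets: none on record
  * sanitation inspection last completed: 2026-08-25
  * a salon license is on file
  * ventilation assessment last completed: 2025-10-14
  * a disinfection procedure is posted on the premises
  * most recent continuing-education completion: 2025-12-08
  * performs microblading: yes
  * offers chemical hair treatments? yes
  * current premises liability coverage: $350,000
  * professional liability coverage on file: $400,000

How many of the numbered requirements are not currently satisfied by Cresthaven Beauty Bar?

3

1. disinfection procedure present → met
2. condition 'performs microblading' holds; autoclave spore test 162 days ago vs limit 270 → met
3. condition 'offers chemical hair treatments' holds; chemical safety data sheets absent → not met
4. sanitation inspection 40 days ago vs limit 45 → met
5. condition 'offers tanning services' holds; chemical-storage review 163 days ago vs limit 180 → met
6. professional liability coverage $400,000 ≥ $375,000 → met
7. license renewal 83 days ago vs limit 90 → met
8. premises liability coverage $350,000 ≥ $300,000 → met
9. continuing-education completion 300 days ago vs limit 270 → not met
10. sanitation violations on record 5 > 2 → not met
11. salon license present → met
12. ventilation assessment 355 days ago vs limit 365 → met
Not met: 3 of 12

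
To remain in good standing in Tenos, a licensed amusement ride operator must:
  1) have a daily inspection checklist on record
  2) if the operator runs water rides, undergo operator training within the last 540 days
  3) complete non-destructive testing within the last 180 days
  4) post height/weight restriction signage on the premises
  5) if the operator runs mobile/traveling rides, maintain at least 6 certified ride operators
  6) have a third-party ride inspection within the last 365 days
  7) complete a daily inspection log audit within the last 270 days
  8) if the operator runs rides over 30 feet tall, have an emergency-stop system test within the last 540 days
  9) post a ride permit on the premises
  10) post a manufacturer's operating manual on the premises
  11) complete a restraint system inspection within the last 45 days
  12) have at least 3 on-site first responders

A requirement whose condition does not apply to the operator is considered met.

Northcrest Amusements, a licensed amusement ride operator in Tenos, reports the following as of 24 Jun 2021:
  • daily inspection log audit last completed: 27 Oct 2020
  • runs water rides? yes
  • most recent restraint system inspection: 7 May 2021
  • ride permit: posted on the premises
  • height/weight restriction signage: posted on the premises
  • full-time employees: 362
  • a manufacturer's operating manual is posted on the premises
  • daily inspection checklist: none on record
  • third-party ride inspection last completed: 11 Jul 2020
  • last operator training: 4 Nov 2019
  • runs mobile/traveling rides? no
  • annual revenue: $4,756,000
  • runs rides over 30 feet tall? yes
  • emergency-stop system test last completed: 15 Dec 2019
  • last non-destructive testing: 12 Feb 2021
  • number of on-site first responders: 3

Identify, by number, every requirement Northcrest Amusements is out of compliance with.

1. daily inspection checklist absent → not met
2. condition 'runs water rides' holds; operator training 598 days ago vs limit 540 → not met
3. non-destructive testing 132 days ago vs limit 180 → met
4. height/weight restriction signage present → met
5. condition 'runs mobile/traveling rides' does not hold → requirement n/a → met
6. third-party ride inspection 348 days ago vs limit 365 → met
7. daily inspection log audit 240 days ago vs limit 270 → met
8. condition 'runs rides over 30 feet tall' holds; emergency-stop system test 557 days ago vs limit 540 → not met
9. ride permit present → met
10. manufacturer's operating manual present → met
11. restraint system inspection 48 days ago vs limit 45 → not met
12. on-site first responders 3 ≥ 3 → met
Not met: 1, 2, 8, 11

1, 2, 8, 11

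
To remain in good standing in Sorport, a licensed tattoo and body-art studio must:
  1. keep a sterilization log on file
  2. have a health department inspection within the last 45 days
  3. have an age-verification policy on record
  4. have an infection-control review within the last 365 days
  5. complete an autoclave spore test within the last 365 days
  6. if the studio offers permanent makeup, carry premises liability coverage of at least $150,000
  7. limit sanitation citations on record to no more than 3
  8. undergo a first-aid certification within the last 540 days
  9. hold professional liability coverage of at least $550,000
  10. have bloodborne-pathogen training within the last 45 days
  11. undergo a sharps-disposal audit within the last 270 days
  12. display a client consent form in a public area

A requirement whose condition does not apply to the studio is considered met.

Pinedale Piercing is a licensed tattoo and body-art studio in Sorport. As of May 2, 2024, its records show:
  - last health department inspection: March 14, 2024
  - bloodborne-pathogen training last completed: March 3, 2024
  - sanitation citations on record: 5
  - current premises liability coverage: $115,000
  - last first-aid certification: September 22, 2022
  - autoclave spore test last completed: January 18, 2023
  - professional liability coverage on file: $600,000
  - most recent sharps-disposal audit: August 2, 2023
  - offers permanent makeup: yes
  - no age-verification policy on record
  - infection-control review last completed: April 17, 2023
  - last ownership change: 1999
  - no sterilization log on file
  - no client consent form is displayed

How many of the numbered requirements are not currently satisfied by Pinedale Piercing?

11

1. sterilization log absent → not met
2. health department inspection 49 days ago vs limit 45 → not met
3. age-verification policy absent → not met
4. infection-control review 381 days ago vs limit 365 → not met
5. autoclave spore test 470 days ago vs limit 365 → not met
6. condition 'offers permanent makeup' holds; premises liability coverage $115,000 < $150,000 → not met
7. sanitation citations on record 5 > 3 → not met
8. first-aid certification 588 days ago vs limit 540 → not met
9. professional liability coverage $600,000 ≥ $550,000 → met
10. bloodborne-pathogen training 60 days ago vs limit 45 → not met
11. sharps-disposal audit 274 days ago vs limit 270 → not met
12. client consent form absent → not met
Not met: 11 of 12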